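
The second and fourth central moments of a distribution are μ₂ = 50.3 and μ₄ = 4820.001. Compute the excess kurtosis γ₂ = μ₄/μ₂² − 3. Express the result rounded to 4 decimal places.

-1.0949

μ₂² = 50.3² = 2530.09000
μ₄/μ₂² = 4820.001 / 2530.09000 = 1.90507
γ₂ = 1.90507 − 3 ≈ -1.0949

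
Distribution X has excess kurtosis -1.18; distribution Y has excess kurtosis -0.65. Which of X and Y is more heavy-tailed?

Higher excess kurtosis ⇒ heavier tails relative to the normal distribution.
-1.18 vs -0.65: the larger is -0.65, so Y has heavier tails.

Y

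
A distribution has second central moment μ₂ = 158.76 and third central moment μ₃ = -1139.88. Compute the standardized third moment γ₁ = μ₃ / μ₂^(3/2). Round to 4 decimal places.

-0.5698

σ = √μ₂ = √158.76 = 12.60000
σ³ = μ₂^(3/2) = 2000.37600
γ₁ = μ₃/σ³ = -1139.88 / 2000.37600 ≈ -0.5698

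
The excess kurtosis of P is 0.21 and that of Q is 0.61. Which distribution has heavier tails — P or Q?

Higher excess kurtosis ⇒ heavier tails relative to the normal distribution.
0.21 vs 0.61: the larger is 0.61, so Q has heavier tails.

Q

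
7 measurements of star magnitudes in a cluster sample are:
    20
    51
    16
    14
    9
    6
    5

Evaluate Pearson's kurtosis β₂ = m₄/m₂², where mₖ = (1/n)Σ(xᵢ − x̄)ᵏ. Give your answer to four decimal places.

4.1371

x̄ = 17.2857
Σ(xᵢ − x̄)² = 1503.4286 ⇒ m₂ = 214.77551
Σ(xᵢ − x̄)⁴ = 1335871.9417 ⇒ m₄ = 190838.84881
m₂² = 46128.51978
β₂ = m₄/m₂² = 190838.84881 / 46128.51978 ≈ 4.1371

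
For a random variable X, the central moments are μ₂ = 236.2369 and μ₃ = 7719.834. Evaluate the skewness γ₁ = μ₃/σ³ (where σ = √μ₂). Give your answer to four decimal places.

2.1261

σ = √μ₂ = √236.2369 = 15.37000
σ³ = μ₂^(3/2) = 3630.96115
γ₁ = μ₃/σ³ = 7719.834 / 3630.96115 ≈ 2.1261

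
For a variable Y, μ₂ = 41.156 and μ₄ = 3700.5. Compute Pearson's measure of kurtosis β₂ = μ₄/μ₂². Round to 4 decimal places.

2.1847

μ₂² = 41.156² = 1693.81634
μ₄/μ₂² = 3700.5 / 1693.81634 = 2.18471
β₂ ≈ 2.1847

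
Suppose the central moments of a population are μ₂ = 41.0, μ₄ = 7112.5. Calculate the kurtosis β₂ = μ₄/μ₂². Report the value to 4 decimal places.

μ₂² = 41.0² = 1681.00000
μ₄/μ₂² = 7112.5 / 1681.00000 = 4.23111
β₂ ≈ 4.2311

4.2311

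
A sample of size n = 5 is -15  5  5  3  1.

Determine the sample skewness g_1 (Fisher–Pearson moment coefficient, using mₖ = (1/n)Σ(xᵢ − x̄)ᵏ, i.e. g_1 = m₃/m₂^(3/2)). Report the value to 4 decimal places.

-1.3613

x̄ = (-15 + 5 + 5 + 3 + 1) / 5 = -0.2000
deviations (xᵢ − x̄): -14.8000, 5.2000, 5.2000, 3.2000, 1.2000
Σ(xᵢ − x̄)² = 284.8000 ⇒ m₂ = 284.8000/5 = 56.96000
Σ(xᵢ − x̄)³ = -2926.0800 ⇒ m₃ = -2926.0800/5 = -585.21600
m₂^(3/2) = 56.96000^(1.5) = 429.88765
g_1 = m₃ / m₂^(3/2) = -585.21600 / 429.88765 ≈ -1.3613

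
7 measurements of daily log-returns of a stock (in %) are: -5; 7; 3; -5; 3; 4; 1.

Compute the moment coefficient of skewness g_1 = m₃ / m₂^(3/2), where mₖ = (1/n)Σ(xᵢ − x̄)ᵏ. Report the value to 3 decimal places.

-0.430

x̄ = (-5 + 7 + 3 - 5 + 3 + 4 + 1) / 7 = 1.1429
deviations (xᵢ − x̄): -6.1429, 5.8571, 1.8571, -6.1429, 1.8571, 2.8571, -0.1429
Σ(xᵢ − x̄)² = 124.8571 ⇒ m₂ = 124.8571/7 = 17.83673
Σ(xᵢ − x̄)³ = -226.5306 ⇒ m₃ = -226.5306/7 = -32.36152
m₂^(3/2) = 17.83673^(1.5) = 75.33088
g_1 = m₃ / m₂^(3/2) = -32.36152 / 75.33088 ≈ -0.430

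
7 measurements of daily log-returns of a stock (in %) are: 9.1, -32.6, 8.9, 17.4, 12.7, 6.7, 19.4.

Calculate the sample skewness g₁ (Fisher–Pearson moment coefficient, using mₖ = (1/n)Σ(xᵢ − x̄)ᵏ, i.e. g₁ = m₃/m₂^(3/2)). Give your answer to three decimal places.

-1.742

x̄ = (9.1 - 32.6 + 8.9 + 17.4 + 12.7 + 6.7 + 19.4) / 7 = 5.9429
deviations (xᵢ − x̄): 3.1571, -38.5429, 2.9571, 11.4571, 6.7571, 0.7571, 13.4571
Σ(xᵢ − x̄)² = 1862.8571 ⇒ m₂ = 1862.8571/7 = 266.12245
Σ(xᵢ − x̄)³ = -52950.1738 ⇒ m₃ = -52950.1738/7 = -7564.31054
m₂^(3/2) = 266.12245^(1.5) = 4341.32468
g₁ = m₃ / m₂^(3/2) = -7564.31054 / 4341.32468 ≈ -1.742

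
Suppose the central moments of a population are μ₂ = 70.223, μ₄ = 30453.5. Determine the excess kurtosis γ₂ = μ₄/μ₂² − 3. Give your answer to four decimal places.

3.1756

μ₂² = 70.223² = 4931.26973
μ₄/μ₂² = 30453.5 / 4931.26973 = 6.17559
γ₂ = 6.17559 − 3 ≈ 3.1756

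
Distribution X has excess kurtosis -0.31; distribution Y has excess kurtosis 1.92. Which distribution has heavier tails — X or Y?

Y

Higher excess kurtosis ⇒ heavier tails relative to the normal distribution.
-0.31 vs 1.92: the larger is 1.92, so Y has heavier tails. (Y is leptokurtic — heavier-than-normal tails; the other is platykurtic.)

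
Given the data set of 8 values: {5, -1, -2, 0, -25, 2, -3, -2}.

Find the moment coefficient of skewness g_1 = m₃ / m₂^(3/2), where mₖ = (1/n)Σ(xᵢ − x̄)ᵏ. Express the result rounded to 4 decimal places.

x̄ = (5 - 1 - 2 + 0 - 25 + 2 - 3 - 2) / 8 = -3.2500
deviations (xᵢ − x̄): 8.2500, 2.2500, 1.2500, 3.2500, -21.7500, 5.2500, 0.2500, 1.2500
Σ(xᵢ − x̄)² = 587.5000 ⇒ m₂ = 587.5000/8 = 73.43750
Σ(xᵢ − x̄)³ = -9533.2500 ⇒ m₃ = -9533.2500/8 = -1191.65625
m₂^(3/2) = 73.43750^(1.5) = 629.32767
g_1 = m₃ / m₂^(3/2) = -1191.65625 / 629.32767 ≈ -1.8935

-1.8935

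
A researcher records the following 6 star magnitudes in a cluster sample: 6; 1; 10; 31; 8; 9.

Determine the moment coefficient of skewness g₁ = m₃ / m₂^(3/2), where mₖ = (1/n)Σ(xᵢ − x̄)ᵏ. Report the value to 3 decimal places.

1.392

x̄ = (6 + 1 + 10 + 31 + 8 + 9) / 6 = 10.8333
deviations (xᵢ − x̄): -4.8333, -9.8333, -0.8333, 20.1667, -2.8333, -1.8333
Σ(xᵢ − x̄)² = 538.8333 ⇒ m₂ = 538.8333/6 = 89.80556
Σ(xᵢ − x̄)³ = 7108.4444 ⇒ m₃ = 7108.4444/6 = 1184.74074
m₂^(3/2) = 89.80556^(1.5) = 851.04947
g₁ = m₃ / m₂^(3/2) = 1184.74074 / 851.04947 ≈ 1.392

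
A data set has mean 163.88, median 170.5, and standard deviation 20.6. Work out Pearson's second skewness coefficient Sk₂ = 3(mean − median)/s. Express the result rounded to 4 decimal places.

Sk₂ = 3(163.88 − 170.5) / 20.6 = 3 × -6.6200 / 20.6
    = -19.8600 / 20.6 ≈ -0.9641

-0.9641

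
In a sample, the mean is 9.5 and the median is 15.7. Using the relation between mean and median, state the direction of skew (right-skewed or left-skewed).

left-skewed

mean − median = 9.5 − 15.7 = -6.2
mean < median ⇒ the longer tail is on the left ⇒ left-skewed (negatively skewed).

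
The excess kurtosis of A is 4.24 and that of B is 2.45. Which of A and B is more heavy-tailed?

A

Higher excess kurtosis ⇒ heavier tails relative to the normal distribution.
4.24 vs 2.45: the larger is 4.24, so A has heavier tails.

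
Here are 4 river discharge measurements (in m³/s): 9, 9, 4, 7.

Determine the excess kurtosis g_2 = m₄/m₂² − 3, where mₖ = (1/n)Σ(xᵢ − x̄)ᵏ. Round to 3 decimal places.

-1.142

x̄ = 7.2500
Σ(xᵢ − x̄)² = 16.7500 ⇒ m₂ = 4.18750
Σ(xᵢ − x̄)⁴ = 130.3281 ⇒ m₄ = 32.58203
m₂² = 17.53516
g_2 = m₄/m₂² − 3 = 1.85810 − 3 ≈ -1.142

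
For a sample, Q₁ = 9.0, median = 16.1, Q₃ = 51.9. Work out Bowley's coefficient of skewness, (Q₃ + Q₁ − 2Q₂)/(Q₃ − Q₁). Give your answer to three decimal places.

numerator: Q₃ + Q₁ − 2Q₂ = 51.9 + 9.0 − 2×16.1 = 28.7000
denominator: Q₃ − Q₁ = 51.9 − 9.0 = 42.9000
Bowley skewness = 28.7000 / 42.9000 ≈ 0.669

0.669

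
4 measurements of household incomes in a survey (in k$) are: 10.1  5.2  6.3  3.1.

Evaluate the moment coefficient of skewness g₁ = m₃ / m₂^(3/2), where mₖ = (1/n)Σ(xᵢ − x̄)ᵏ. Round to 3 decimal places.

0.464

x̄ = (10.1 + 5.2 + 6.3 + 3.1) / 4 = 6.1750
deviations (xᵢ − x̄): 3.9250, -0.9750, 0.1250, -3.0750
Σ(xᵢ − x̄)² = 25.8275 ⇒ m₂ = 25.8275/4 = 6.45687
Σ(xᵢ − x̄)³ = 30.4661 ⇒ m₃ = 30.4661/4 = 7.61653
m₂^(3/2) = 6.45687^(1.5) = 16.40717
g₁ = m₃ / m₂^(3/2) = 7.61653 / 16.40717 ≈ 0.464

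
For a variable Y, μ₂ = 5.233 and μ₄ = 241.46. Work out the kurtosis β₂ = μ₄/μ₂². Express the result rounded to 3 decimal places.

8.817

μ₂² = 5.233² = 27.38429
μ₄/μ₂² = 241.46 / 27.38429 = 8.81746
β₂ ≈ 8.817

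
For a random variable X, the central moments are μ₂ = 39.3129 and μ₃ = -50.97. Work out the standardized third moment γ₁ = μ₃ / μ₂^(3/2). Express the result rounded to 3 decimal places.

σ = √μ₂ = √39.3129 = 6.27000
σ³ = μ₂^(3/2) = 246.49188
γ₁ = μ₃/σ³ = -50.97 / 246.49188 ≈ -0.207

-0.207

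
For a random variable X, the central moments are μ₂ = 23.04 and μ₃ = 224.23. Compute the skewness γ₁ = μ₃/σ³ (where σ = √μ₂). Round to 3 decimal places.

σ = √μ₂ = √23.04 = 4.80000
σ³ = μ₂^(3/2) = 110.59200
γ₁ = μ₃/σ³ = 224.23 / 110.59200 ≈ 2.028

2.028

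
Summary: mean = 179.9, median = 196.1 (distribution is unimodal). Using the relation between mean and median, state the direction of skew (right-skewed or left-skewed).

left-skewed

mean − median = 179.9 − 196.1 = -16.2
mean < median ⇒ the longer tail is on the left ⇒ left-skewed (negatively skewed).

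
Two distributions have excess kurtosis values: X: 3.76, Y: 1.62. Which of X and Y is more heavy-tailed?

X

Higher excess kurtosis ⇒ heavier tails relative to the normal distribution.
3.76 vs 1.62: the larger is 3.76, so X has heavier tails.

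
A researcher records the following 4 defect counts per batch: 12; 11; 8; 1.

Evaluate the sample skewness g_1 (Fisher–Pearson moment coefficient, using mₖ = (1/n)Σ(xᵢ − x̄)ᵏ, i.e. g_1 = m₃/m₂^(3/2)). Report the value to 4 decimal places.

-0.7917

x̄ = (12 + 11 + 8 + 1) / 4 = 8.0000
deviations (xᵢ − x̄): 4.0000, 3.0000, 0.0000, -7.0000
Σ(xᵢ − x̄)² = 74.0000 ⇒ m₂ = 74.0000/4 = 18.50000
Σ(xᵢ − x̄)³ = -252.0000 ⇒ m₃ = -252.0000/4 = -63.00000
m₂^(3/2) = 18.50000^(1.5) = 79.57151
g_1 = m₃ / m₂^(3/2) = -63.00000 / 79.57151 ≈ -0.7917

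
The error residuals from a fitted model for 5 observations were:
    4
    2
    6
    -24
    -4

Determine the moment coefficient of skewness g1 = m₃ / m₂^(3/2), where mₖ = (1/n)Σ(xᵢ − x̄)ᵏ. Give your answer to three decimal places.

-1.182

x̄ = (4 + 2 + 6 - 24 - 4) / 5 = -3.2000
deviations (xᵢ − x̄): 7.2000, 5.2000, 9.2000, -20.8000, -0.8000
Σ(xᵢ − x̄)² = 596.8000 ⇒ m₂ = 596.8000/5 = 119.36000
Σ(xᵢ − x̄)³ = -7706.8800 ⇒ m₃ = -7706.8800/5 = -1541.37600
m₂^(3/2) = 119.36000^(1.5) = 1304.03190
g1 = m₃ / m₂^(3/2) = -1541.37600 / 1304.03190 ≈ -1.182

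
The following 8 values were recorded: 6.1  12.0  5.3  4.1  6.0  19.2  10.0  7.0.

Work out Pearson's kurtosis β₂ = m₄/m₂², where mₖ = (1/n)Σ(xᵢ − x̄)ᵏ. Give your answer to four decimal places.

x̄ = 8.7125
Σ(xᵢ − x̄)² = 172.4887 ⇒ m₂ = 21.56109
Σ(xᵢ − x̄)⁴ = 12914.3981 ⇒ m₄ = 1614.29976
m₂² = 464.88076
β₂ = m₄/m₂² = 1614.29976 / 464.88076 ≈ 3.4725

3.4725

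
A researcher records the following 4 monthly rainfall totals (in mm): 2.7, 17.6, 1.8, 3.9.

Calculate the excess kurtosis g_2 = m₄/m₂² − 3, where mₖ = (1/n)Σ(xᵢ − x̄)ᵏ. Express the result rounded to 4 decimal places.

-0.7025

x̄ = 6.5000
Σ(xᵢ − x̄)² = 166.5000 ⇒ m₂ = 41.62500
Σ(xᵢ − x̄)⁴ = 15922.8834 ⇒ m₄ = 3980.72085
m₂² = 1732.64063
g_2 = m₄/m₂² − 3 = 2.29749 − 3 ≈ -0.7025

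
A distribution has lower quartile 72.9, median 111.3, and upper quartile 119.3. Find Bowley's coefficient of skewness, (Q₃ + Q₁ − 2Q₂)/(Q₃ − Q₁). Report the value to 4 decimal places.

-0.6552

numerator: Q₃ + Q₁ − 2Q₂ = 119.3 + 72.9 − 2×111.3 = -30.4000
denominator: Q₃ − Q₁ = 119.3 − 72.9 = 46.4000
Bowley skewness = -30.4000 / 46.4000 ≈ -0.6552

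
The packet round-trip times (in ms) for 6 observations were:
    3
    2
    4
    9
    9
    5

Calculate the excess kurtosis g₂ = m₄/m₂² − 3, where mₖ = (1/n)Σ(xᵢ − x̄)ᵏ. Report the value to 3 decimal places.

x̄ = 5.3333
Σ(xᵢ − x̄)² = 45.3333 ⇒ m₂ = 7.55556
Σ(xᵢ − x̄)⁴ = 517.7778 ⇒ m₄ = 86.29630
m₂² = 57.08642
g₂ = m₄/m₂² − 3 = 1.51168 − 3 ≈ -1.488

-1.488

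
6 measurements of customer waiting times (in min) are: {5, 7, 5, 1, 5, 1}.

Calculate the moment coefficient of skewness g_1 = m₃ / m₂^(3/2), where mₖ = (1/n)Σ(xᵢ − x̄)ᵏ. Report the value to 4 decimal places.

-0.3578

x̄ = (5 + 7 + 5 + 1 + 5 + 1) / 6 = 4.0000
deviations (xᵢ − x̄): 1.0000, 3.0000, 1.0000, -3.0000, 1.0000, -3.0000
Σ(xᵢ − x̄)² = 30.0000 ⇒ m₂ = 30.0000/6 = 5.00000
Σ(xᵢ − x̄)³ = -24.0000 ⇒ m₃ = -24.0000/6 = -4.00000
m₂^(3/2) = 5.00000^(1.5) = 11.18034
g_1 = m₃ / m₂^(3/2) = -4.00000 / 11.18034 ≈ -0.3578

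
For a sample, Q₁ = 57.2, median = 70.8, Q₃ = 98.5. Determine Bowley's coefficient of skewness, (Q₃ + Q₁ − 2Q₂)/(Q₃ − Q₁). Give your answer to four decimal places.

numerator: Q₃ + Q₁ − 2Q₂ = 98.5 + 57.2 − 2×70.8 = 14.1000
denominator: Q₃ − Q₁ = 98.5 − 57.2 = 41.3000
Bowley skewness = 14.1000 / 41.3000 ≈ 0.3414

0.3414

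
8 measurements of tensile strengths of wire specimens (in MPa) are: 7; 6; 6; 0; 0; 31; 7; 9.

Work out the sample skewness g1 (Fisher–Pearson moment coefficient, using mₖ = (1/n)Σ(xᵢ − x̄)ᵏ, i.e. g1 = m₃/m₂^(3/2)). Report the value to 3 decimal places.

x̄ = (7 + 6 + 6 + 0 + 0 + 31 + 7 + 9) / 8 = 8.2500
deviations (xᵢ − x̄): -1.2500, -2.2500, -2.2500, -8.2500, -8.2500, 22.7500, -1.2500, 0.7500
Σ(xᵢ − x̄)² = 667.5000 ⇒ m₂ = 667.5000/8 = 83.43750
Σ(xᵢ − x̄)³ = 10625.2500 ⇒ m₃ = 10625.2500/8 = 1328.15625
m₂^(3/2) = 83.43750^(1.5) = 762.15258
g1 = m₃ / m₂^(3/2) = 1328.15625 / 762.15258 ≈ 1.743

1.743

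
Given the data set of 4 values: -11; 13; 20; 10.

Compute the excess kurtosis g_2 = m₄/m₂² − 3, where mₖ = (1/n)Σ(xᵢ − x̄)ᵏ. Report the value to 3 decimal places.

-0.872

x̄ = 8.0000
Σ(xᵢ − x̄)² = 534.0000 ⇒ m₂ = 133.50000
Σ(xᵢ − x̄)⁴ = 151698.0000 ⇒ m₄ = 37924.50000
m₂² = 17822.25000
g_2 = m₄/m₂² − 3 = 2.12793 − 3 ≈ -0.872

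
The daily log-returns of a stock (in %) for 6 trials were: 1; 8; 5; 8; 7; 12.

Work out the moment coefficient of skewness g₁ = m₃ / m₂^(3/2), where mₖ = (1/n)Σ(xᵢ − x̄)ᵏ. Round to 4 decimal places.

-0.2849

x̄ = (1 + 8 + 5 + 8 + 7 + 12) / 6 = 6.8333
deviations (xᵢ − x̄): -5.8333, 1.1667, -1.8333, 1.1667, 0.1667, 5.1667
Σ(xᵢ − x̄)² = 66.8333 ⇒ m₂ = 66.8333/6 = 11.13889
Σ(xᵢ − x̄)³ = -63.5556 ⇒ m₃ = -63.5556/6 = -10.59259
m₂^(3/2) = 11.13889^(1.5) = 37.17601
g₁ = m₃ / m₂^(3/2) = -10.59259 / 37.17601 ≈ -0.2849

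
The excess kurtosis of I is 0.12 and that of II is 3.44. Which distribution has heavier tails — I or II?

II

Higher excess kurtosis ⇒ heavier tails relative to the normal distribution.
0.12 vs 3.44: the larger is 3.44, so II has heavier tails.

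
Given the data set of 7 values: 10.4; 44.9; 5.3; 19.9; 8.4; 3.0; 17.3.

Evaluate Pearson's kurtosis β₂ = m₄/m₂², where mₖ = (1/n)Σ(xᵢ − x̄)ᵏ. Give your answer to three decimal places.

x̄ = 15.6000
Σ(xᵢ − x̄)² = 1223.6000 ⇒ m₂ = 174.80000
Σ(xᵢ − x̄)⁴ = 777233.6852 ⇒ m₄ = 111033.38360
m₂² = 30555.04000
β₂ = m₄/m₂² = 111033.38360 / 30555.04000 ≈ 3.634

3.634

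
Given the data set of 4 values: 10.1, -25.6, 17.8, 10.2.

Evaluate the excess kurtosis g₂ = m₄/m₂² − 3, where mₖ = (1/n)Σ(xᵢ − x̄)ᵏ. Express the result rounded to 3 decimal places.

x̄ = 3.1250
Σ(xᵢ − x̄)² = 1139.1875 ⇒ m₂ = 284.79688
Σ(xᵢ − x̄)⁴ = 732082.7912 ⇒ m₄ = 183020.69779
m₂² = 81109.26001
g₂ = m₄/m₂² − 3 = 2.25647 − 3 ≈ -0.744

-0.744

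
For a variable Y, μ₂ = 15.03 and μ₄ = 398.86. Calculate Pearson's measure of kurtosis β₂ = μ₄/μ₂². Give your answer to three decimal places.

μ₂² = 15.03² = 225.90090
μ₄/μ₂² = 398.86 / 225.90090 = 1.76564
β₂ ≈ 1.766

1.766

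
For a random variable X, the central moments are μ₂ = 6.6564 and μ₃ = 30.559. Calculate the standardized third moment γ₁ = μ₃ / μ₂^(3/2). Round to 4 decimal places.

1.7794

σ = √μ₂ = √6.6564 = 2.58000
σ³ = μ₂^(3/2) = 17.17351
γ₁ = μ₃/σ³ = 30.559 / 17.17351 ≈ 1.7794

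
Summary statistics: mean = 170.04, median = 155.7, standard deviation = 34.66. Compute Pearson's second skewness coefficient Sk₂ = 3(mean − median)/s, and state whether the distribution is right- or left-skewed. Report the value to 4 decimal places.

1.2412, right-skewed

Sk₂ = 3(170.04 − 155.7) / 34.66 = 3 × 14.3400 / 34.66
    = 43.0200 / 34.66 ≈ 1.2412
Sk₂ > 0 ⇒ mean > median ⇒ right-skewed (positive skew).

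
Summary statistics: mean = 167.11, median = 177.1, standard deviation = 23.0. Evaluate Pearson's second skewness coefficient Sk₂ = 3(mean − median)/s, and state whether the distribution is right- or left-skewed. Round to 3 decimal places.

Sk₂ = 3(167.11 − 177.1) / 23.0 = 3 × -9.9900 / 23.0
    = -29.9700 / 23.0 ≈ -1.303
Sk₂ < 0 ⇒ mean < median ⇒ left-skewed (negative skew).

-1.303, left-skewed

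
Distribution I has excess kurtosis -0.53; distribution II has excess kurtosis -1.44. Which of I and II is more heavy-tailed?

Higher excess kurtosis ⇒ heavier tails relative to the normal distribution.
-0.53 vs -1.44: the larger is -0.53, so I has heavier tails.

I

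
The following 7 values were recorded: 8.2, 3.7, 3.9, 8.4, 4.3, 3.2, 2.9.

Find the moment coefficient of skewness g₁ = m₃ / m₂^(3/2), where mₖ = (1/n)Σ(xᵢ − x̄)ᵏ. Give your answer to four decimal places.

x̄ = (8.2 + 3.7 + 3.9 + 8.4 + 4.3 + 3.2 + 2.9) / 7 = 4.9429
deviations (xᵢ − x̄): 3.2571, -1.2429, -1.0429, 3.4571, -0.6429, -1.7429, -2.0429
Σ(xᵢ − x̄)² = 32.8171 ⇒ m₂ = 32.8171/7 = 4.68816
Σ(xᵢ − x̄)³ = 58.7351 ⇒ m₃ = 58.7351/7 = 8.39073
m₂^(3/2) = 4.68816^(1.5) = 10.15089
g₁ = m₃ / m₂^(3/2) = 8.39073 / 10.15089 ≈ 0.8266

0.8266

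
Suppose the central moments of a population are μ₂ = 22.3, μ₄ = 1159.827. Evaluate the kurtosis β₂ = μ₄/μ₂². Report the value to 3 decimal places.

2.332

μ₂² = 22.3² = 497.29000
μ₄/μ₂² = 1159.827 / 497.29000 = 2.33230
β₂ ≈ 2.332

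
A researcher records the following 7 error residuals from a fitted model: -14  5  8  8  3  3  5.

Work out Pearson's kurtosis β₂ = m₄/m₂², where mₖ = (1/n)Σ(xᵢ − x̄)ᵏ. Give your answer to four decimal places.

4.5226

x̄ = 2.5714
Σ(xᵢ − x̄)² = 345.7143 ⇒ m₂ = 49.38776
Σ(xᵢ − x̄)⁴ = 77218.4140 ⇒ m₄ = 11031.20200
m₂² = 2439.15035
β₂ = m₄/m₂² = 11031.20200 / 2439.15035 ≈ 4.5226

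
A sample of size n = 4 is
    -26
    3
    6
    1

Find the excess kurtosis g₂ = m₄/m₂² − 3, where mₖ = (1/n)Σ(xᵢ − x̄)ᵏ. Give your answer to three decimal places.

x̄ = -4.0000
Σ(xᵢ − x̄)² = 658.0000 ⇒ m₂ = 164.50000
Σ(xᵢ − x̄)⁴ = 247282.0000 ⇒ m₄ = 61820.50000
m₂² = 27060.25000
g₂ = m₄/m₂² − 3 = 2.28455 − 3 ≈ -0.715

-0.715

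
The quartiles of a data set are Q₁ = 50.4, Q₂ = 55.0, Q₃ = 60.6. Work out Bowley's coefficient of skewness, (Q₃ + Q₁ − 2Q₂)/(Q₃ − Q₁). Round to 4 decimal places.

numerator: Q₃ + Q₁ − 2Q₂ = 60.6 + 50.4 − 2×55.0 = 1.0000
denominator: Q₃ − Q₁ = 60.6 − 50.4 = 10.2000
Bowley skewness = 1.0000 / 10.2000 ≈ 0.0980

0.0980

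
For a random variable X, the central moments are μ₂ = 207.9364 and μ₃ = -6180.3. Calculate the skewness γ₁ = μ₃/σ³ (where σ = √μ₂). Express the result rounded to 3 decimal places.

σ = √μ₂ = √207.9364 = 14.42000
σ³ = μ₂^(3/2) = 2998.44289
γ₁ = μ₃/σ³ = -6180.3 / 2998.44289 ≈ -2.061

-2.061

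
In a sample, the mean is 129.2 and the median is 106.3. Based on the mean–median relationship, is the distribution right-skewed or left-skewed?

right-skewed

mean − median = 129.2 − 106.3 = 22.9
mean > median ⇒ the longer tail is on the right ⇒ right-skewed (positively skewed).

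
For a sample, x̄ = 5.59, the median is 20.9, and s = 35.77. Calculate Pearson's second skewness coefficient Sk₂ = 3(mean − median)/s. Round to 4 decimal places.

-1.2840

Sk₂ = 3(5.59 − 20.9) / 35.77 = 3 × -15.3100 / 35.77
    = -45.9300 / 35.77 ≈ -1.2840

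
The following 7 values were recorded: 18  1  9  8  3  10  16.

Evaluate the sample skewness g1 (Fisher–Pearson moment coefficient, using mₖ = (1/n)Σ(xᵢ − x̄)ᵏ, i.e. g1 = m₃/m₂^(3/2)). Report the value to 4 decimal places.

0.1093

x̄ = (18 + 1 + 9 + 8 + 3 + 10 + 16) / 7 = 9.2857
deviations (xᵢ − x̄): 8.7143, -8.2857, -0.2857, -1.2857, -6.2857, 0.7143, 6.7143
Σ(xᵢ − x̄)² = 231.4286 ⇒ m₂ = 231.4286/7 = 33.06122
Σ(xᵢ − x̄)³ = 145.4694 ⇒ m₃ = 145.4694/7 = 20.78134
m₂^(3/2) = 33.06122^(1.5) = 190.09837
g1 = m₃ / m₂^(3/2) = 20.78134 / 190.09837 ≈ 0.1093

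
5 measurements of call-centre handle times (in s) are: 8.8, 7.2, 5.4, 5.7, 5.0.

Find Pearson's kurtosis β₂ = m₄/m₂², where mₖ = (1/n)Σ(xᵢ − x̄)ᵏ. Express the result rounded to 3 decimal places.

x̄ = 6.4200
Σ(xᵢ − x̄)² = 9.8480 ⇒ m₂ = 1.96960
Σ(xᵢ − x̄)⁴ = 37.8726 ⇒ m₄ = 7.57452
m₂² = 3.87932
β₂ = m₄/m₂² = 7.57452 / 3.87932 ≈ 1.953

1.953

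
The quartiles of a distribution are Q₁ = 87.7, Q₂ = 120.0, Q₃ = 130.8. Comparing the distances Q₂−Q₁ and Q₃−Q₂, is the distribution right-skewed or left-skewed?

left-skewed

Q₂ − Q₁ = 32.3;  Q₃ − Q₂ = 10.8
Q₂ − Q₁ > Q₃ − Q₂ ⇒ the lower half is more spread out ⇒ left-skewed.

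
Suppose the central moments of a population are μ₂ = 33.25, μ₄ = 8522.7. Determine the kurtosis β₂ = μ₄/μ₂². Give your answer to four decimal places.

μ₂² = 33.25² = 1105.56250
μ₄/μ₂² = 8522.7 / 1105.56250 = 7.70893
β₂ ≈ 7.7089

7.7089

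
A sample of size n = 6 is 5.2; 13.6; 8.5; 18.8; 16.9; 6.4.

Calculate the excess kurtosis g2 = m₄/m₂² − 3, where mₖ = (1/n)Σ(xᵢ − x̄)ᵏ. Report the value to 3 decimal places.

x̄ = 11.5667
Σ(xᵢ − x̄)² = 161.5333 ⇒ m₂ = 26.92222
Σ(xᵢ − x̄)⁴ = 6007.7568 ⇒ m₄ = 1001.29281
m₂² = 724.80605
g2 = m₄/m₂² − 3 = 1.38146 − 3 ≈ -1.619

-1.619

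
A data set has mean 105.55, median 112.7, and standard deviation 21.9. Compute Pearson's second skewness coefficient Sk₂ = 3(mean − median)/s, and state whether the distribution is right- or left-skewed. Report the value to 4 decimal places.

-0.9795, left-skewed

Sk₂ = 3(105.55 − 112.7) / 21.9 = 3 × -7.1500 / 21.9
    = -21.4500 / 21.9 ≈ -0.9795
Sk₂ < 0 ⇒ mean < median ⇒ left-skewed (negative skew).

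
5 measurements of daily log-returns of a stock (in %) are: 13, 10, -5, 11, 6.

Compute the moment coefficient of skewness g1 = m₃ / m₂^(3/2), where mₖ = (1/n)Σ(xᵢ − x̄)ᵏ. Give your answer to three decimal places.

-1.075

x̄ = (13 + 10 - 5 + 11 + 6) / 5 = 7.0000
deviations (xᵢ − x̄): 6.0000, 3.0000, -12.0000, 4.0000, -1.0000
Σ(xᵢ − x̄)² = 206.0000 ⇒ m₂ = 206.0000/5 = 41.20000
Σ(xᵢ − x̄)³ = -1422.0000 ⇒ m₃ = -1422.0000/5 = -284.40000
m₂^(3/2) = 41.20000^(1.5) = 264.45137
g1 = m₃ / m₂^(3/2) = -284.40000 / 264.45137 ≈ -1.075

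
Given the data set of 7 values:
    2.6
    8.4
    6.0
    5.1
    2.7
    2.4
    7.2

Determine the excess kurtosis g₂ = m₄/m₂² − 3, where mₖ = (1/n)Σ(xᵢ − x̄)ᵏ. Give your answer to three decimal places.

x̄ = 4.9143
Σ(xᵢ − x̄)² = 35.1686 ⇒ m₂ = 5.02408
Σ(xᵢ − x̄)⁴ = 269.0024 ⇒ m₄ = 38.42891
m₂² = 25.24140
g₂ = m₄/m₂² − 3 = 1.52246 − 3 ≈ -1.478

-1.478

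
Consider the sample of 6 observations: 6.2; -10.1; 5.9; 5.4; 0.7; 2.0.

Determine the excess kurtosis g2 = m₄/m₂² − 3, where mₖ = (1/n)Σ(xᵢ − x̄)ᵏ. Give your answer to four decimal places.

0.2913

x̄ = 1.6833
Σ(xᵢ − x̄)² = 191.9083 ⇒ m₂ = 31.98472
Σ(xᵢ − x̄)⁴ = 20202.5445 ⇒ m₄ = 3367.09075
m₂² = 1023.02246
g2 = m₄/m₂² − 3 = 3.29132 − 3 ≈ 0.2913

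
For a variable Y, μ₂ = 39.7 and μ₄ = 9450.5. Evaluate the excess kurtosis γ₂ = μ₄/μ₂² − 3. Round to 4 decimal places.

2.9962

μ₂² = 39.7² = 1576.09000
μ₄/μ₂² = 9450.5 / 1576.09000 = 5.99617
γ₂ = 5.99617 − 3 ≈ 2.9962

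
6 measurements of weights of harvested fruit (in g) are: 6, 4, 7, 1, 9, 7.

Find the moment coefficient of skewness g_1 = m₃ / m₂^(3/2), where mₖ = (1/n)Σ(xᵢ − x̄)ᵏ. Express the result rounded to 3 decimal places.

x̄ = (6 + 4 + 7 + 1 + 9 + 7) / 6 = 5.6667
deviations (xᵢ − x̄): 0.3333, -1.6667, 1.3333, -4.6667, 3.3333, 1.3333
Σ(xᵢ − x̄)² = 39.3333 ⇒ m₂ = 39.3333/6 = 6.55556
Σ(xᵢ − x̄)³ = -64.4444 ⇒ m₃ = -64.4444/6 = -10.74074
m₂^(3/2) = 6.55556^(1.5) = 16.78473
g_1 = m₃ / m₂^(3/2) = -10.74074 / 16.78473 ≈ -0.640

-0.640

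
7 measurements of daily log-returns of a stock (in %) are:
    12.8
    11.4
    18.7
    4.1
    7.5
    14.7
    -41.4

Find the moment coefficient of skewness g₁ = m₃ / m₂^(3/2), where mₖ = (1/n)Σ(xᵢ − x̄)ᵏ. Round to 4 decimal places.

x̄ = (12.8 + 11.4 + 18.7 + 4.1 + 7.5 + 14.7 - 41.4) / 7 = 3.9714
deviations (xᵢ − x̄): 8.8286, 7.4286, 14.7286, 0.1286, 3.5286, 10.7286, -45.3714
Σ(xᵢ − x̄)² = 2536.1943 ⇒ m₂ = 2536.1943/7 = 362.31347
Σ(xᵢ − x̄)³ = -87828.1378 ⇒ m₃ = -87828.1378/7 = -12546.87682
m₂^(3/2) = 362.31347^(1.5) = 6896.46791
g₁ = m₃ / m₂^(3/2) = -12546.87682 / 6896.46791 ≈ -1.8193

-1.8193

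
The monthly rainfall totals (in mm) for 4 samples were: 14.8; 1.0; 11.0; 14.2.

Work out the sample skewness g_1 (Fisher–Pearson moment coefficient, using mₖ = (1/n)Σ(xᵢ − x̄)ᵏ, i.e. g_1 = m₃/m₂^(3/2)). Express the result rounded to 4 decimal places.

x̄ = (14.8 + 1.0 + 11.0 + 14.2) / 4 = 10.2500
deviations (xᵢ − x̄): 4.5500, -9.2500, 0.7500, 3.9500
Σ(xᵢ − x̄)² = 122.4300 ⇒ m₂ = 122.4300/4 = 30.60750
Σ(xᵢ − x̄)³ = -635.2050 ⇒ m₃ = -635.2050/4 = -158.80125
m₂^(3/2) = 30.60750^(1.5) = 169.33307
g_1 = m₃ / m₂^(3/2) = -158.80125 / 169.33307 ≈ -0.9378

-0.9378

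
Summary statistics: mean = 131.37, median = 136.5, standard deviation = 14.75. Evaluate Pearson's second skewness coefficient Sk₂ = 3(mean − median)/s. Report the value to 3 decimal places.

Sk₂ = 3(131.37 − 136.5) / 14.75 = 3 × -5.1300 / 14.75
    = -15.3900 / 14.75 ≈ -1.043

-1.043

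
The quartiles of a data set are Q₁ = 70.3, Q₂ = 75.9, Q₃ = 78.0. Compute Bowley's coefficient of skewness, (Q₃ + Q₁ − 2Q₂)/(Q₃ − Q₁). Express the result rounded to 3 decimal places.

numerator: Q₃ + Q₁ − 2Q₂ = 78.0 + 70.3 − 2×75.9 = -3.5000
denominator: Q₃ − Q₁ = 78.0 − 70.3 = 7.7000
Bowley skewness = -3.5000 / 7.7000 ≈ -0.455

-0.455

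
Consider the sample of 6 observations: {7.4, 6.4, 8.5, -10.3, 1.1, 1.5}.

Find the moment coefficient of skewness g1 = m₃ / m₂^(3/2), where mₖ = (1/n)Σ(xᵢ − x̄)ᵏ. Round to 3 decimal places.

-1.080

x̄ = (7.4 + 6.4 + 8.5 - 10.3 + 1.1 + 1.5) / 6 = 2.4333
deviations (xᵢ − x̄): 4.9667, 3.9667, 6.0667, -12.7333, -1.3333, -0.9333
Σ(xᵢ − x̄)² = 241.9933 ⇒ m₂ = 241.9933/6 = 40.33222
Σ(xᵢ − x̄)³ = -1659.5276 ⇒ m₃ = -1659.5276/6 = -276.58793
m₂^(3/2) = 40.33222^(1.5) = 256.14048
g1 = m₃ / m₂^(3/2) = -276.58793 / 256.14048 ≈ -1.080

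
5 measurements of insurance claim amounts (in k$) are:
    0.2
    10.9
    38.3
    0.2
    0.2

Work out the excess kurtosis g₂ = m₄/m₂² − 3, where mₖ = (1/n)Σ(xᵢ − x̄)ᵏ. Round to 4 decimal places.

-0.1698

x̄ = 9.9600
Σ(xᵢ − x̄)² = 1089.8120 ⇒ m₂ = 217.96240
Σ(xᵢ − x̄)⁴ = 672281.7296 ⇒ m₄ = 134456.34593
m₂² = 47507.60781
g₂ = m₄/m₂² − 3 = 2.83021 − 3 ≈ -0.1698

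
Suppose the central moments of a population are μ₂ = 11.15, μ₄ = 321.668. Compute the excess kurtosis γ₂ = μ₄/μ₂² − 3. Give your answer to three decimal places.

μ₂² = 11.15² = 124.32250
μ₄/μ₂² = 321.668 / 124.32250 = 2.58737
γ₂ = 2.58737 − 3 ≈ -0.413

-0.413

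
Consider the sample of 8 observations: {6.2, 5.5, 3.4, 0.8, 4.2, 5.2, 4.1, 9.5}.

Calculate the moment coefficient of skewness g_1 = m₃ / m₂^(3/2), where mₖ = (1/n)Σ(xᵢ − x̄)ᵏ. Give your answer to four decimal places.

x̄ = (6.2 + 5.5 + 3.4 + 0.8 + 4.2 + 5.2 + 4.1 + 9.5) / 8 = 4.8625
deviations (xᵢ − x̄): 1.3375, 0.6375, -1.4625, -4.0625, -0.6625, 0.3375, -0.7625, 4.6375
Σ(xᵢ − x̄)² = 43.4788 ⇒ m₂ = 43.4788/8 = 5.43484
Σ(xᵢ − x̄)³ = 31.5168 ⇒ m₃ = 31.5168/8 = 3.93960
m₂^(3/2) = 5.43484^(1.5) = 12.67012
g_1 = m₃ / m₂^(3/2) = 3.93960 / 12.67012 ≈ 0.3109

0.3109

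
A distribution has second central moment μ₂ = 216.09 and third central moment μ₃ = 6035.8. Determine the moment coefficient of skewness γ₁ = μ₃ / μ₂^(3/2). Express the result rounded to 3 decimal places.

σ = √μ₂ = √216.09 = 14.70000
σ³ = μ₂^(3/2) = 3176.52300
γ₁ = μ₃/σ³ = 6035.8 / 3176.52300 ≈ 1.900

1.900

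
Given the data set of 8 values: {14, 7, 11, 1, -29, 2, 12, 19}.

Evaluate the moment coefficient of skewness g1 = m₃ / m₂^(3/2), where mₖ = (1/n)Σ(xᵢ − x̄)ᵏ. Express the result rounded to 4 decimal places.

x̄ = (14 + 7 + 11 + 1 - 29 + 2 + 12 + 19) / 8 = 4.6250
deviations (xᵢ − x̄): 9.3750, 2.3750, 6.3750, -3.6250, -33.6250, -2.6250, 7.3750, 14.3750
Σ(xᵢ − x̄)² = 1545.8750 ⇒ m₂ = 1545.8750/8 = 193.23438
Σ(xᵢ − x̄)³ = -33615.4688 ⇒ m₃ = -33615.4688/8 = -4201.93359
m₂^(3/2) = 193.23438^(1.5) = 2686.12723
g1 = m₃ / m₂^(3/2) = -4201.93359 / 2686.12723 ≈ -1.5643

-1.5643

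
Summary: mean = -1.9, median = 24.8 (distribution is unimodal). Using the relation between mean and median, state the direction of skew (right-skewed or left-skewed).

mean − median = -1.9 − 24.8 = -26.7
mean < median ⇒ the longer tail is on the left ⇒ left-skewed (negatively skewed).

left-skewed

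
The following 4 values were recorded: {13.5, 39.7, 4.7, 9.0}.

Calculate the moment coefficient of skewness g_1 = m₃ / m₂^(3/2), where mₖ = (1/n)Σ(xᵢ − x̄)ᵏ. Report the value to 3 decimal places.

x̄ = (13.5 + 39.7 + 4.7 + 9.0) / 4 = 16.7250
deviations (xᵢ − x̄): -3.2250, 22.9750, -12.0250, -7.7250
Σ(xᵢ − x̄)² = 742.5275 ⇒ m₂ = 742.5275/4 = 185.63188
Σ(xᵢ − x̄)³ = 9894.0094 ⇒ m₃ = 9894.0094/4 = 2473.50234
m₂^(3/2) = 185.63188^(1.5) = 2529.17469
g_1 = m₃ / m₂^(3/2) = 2473.50234 / 2529.17469 ≈ 0.978

0.978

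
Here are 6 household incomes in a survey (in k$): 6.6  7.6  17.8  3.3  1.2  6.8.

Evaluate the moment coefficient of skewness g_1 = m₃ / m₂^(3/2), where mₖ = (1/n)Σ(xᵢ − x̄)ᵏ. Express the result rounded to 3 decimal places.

1.056

x̄ = (6.6 + 7.6 + 17.8 + 3.3 + 1.2 + 6.8) / 6 = 7.2167
deviations (xᵢ − x̄): -0.6167, 0.3833, 10.5833, -3.9167, -6.0167, -0.4167
Σ(xᵢ − x̄)² = 164.2483 ⇒ m₂ = 164.2483/6 = 27.37472
Σ(xᵢ − x̄)³ = 907.2686 ⇒ m₃ = 907.2686/6 = 151.21143
m₂^(3/2) = 27.37472^(1.5) = 143.22690
g_1 = m₃ / m₂^(3/2) = 151.21143 / 143.22690 ≈ 1.056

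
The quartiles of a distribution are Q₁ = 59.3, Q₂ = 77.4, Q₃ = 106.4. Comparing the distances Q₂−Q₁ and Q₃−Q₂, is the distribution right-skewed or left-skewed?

right-skewed

Q₂ − Q₁ = 18.1;  Q₃ − Q₂ = 29.0
Q₃ − Q₂ > Q₂ − Q₁ ⇒ the upper half is more spread out ⇒ right-skewed.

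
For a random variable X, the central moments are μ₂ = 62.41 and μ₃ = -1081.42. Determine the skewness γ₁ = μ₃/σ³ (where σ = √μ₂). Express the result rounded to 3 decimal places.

σ = √μ₂ = √62.41 = 7.90000
σ³ = μ₂^(3/2) = 493.03900
γ₁ = μ₃/σ³ = -1081.42 / 493.03900 ≈ -2.193

-2.193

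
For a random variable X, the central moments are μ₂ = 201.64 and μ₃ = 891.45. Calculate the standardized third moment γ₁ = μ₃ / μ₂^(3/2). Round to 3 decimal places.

σ = √μ₂ = √201.64 = 14.20000
σ³ = μ₂^(3/2) = 2863.28800
γ₁ = μ₃/σ³ = 891.45 / 2863.28800 ≈ 0.311

0.311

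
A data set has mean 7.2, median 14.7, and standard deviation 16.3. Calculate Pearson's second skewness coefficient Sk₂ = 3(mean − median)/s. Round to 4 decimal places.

-1.3804

Sk₂ = 3(7.2 − 14.7) / 16.3 = 3 × -7.5000 / 16.3
    = -22.5000 / 16.3 ≈ -1.3804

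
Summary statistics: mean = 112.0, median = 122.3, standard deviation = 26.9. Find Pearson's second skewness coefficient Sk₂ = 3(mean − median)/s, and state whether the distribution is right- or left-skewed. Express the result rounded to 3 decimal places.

-1.149, left-skewed

Sk₂ = 3(112.0 − 122.3) / 26.9 = 3 × -10.3000 / 26.9
    = -30.9000 / 26.9 ≈ -1.149
Sk₂ < 0 ⇒ mean < median ⇒ left-skewed (negative skew).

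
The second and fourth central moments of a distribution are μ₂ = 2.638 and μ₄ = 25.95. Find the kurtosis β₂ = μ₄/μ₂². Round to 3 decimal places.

3.729

μ₂² = 2.638² = 6.95904
μ₄/μ₂² = 25.95 / 6.95904 = 3.72896
β₂ ≈ 3.729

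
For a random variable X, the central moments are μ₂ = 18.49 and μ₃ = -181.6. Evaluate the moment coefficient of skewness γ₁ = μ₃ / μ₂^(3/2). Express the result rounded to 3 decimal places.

σ = √μ₂ = √18.49 = 4.30000
σ³ = μ₂^(3/2) = 79.50700
γ₁ = μ₃/σ³ = -181.6 / 79.50700 ≈ -2.284

-2.284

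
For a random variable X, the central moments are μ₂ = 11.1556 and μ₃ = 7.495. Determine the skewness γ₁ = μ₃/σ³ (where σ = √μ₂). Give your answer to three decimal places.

0.201

σ = √μ₂ = √11.1556 = 3.34000
σ³ = μ₂^(3/2) = 37.25970
γ₁ = μ₃/σ³ = 7.495 / 37.25970 ≈ 0.201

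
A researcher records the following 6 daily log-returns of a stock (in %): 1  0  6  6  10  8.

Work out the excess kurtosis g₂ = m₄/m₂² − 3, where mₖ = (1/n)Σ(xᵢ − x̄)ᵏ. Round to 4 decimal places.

x̄ = 5.1667
Σ(xᵢ − x̄)² = 76.8333 ⇒ m₂ = 12.80556
Σ(xᵢ − x̄)⁴ = 1625.1528 ⇒ m₄ = 270.85880
m₂² = 163.98225
g₂ = m₄/m₂² − 3 = 1.65176 − 3 ≈ -1.3482

-1.3482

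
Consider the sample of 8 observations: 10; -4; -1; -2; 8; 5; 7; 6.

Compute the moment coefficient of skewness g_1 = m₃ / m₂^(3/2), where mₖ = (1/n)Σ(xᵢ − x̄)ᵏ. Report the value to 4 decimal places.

x̄ = (10 - 4 - 1 - 2 + 8 + 5 + 7 + 6) / 8 = 3.6250
deviations (xᵢ − x̄): 6.3750, -7.6250, -4.6250, -5.6250, 4.3750, 1.3750, 3.3750, 2.3750
Σ(xᵢ − x̄)² = 189.8750 ⇒ m₂ = 189.8750/8 = 23.73438
Σ(xᵢ − x̄)³ = -322.9688 ⇒ m₃ = -322.9688/8 = -40.37109
m₂^(3/2) = 23.73438^(1.5) = 115.62898
g_1 = m₃ / m₂^(3/2) = -40.37109 / 115.62898 ≈ -0.3491

-0.3491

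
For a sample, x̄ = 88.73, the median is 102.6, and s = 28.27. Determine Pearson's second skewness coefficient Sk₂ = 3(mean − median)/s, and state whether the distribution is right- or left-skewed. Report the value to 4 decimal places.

-1.4719, left-skewed

Sk₂ = 3(88.73 − 102.6) / 28.27 = 3 × -13.8700 / 28.27
    = -41.6100 / 28.27 ≈ -1.4719
Sk₂ < 0 ⇒ mean < median ⇒ left-skewed (negative skew).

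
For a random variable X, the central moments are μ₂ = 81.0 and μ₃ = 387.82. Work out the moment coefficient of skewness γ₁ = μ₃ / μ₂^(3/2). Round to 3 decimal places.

σ = √μ₂ = √81.0 = 9.00000
σ³ = μ₂^(3/2) = 729.00000
γ₁ = μ₃/σ³ = 387.82 / 729.00000 ≈ 0.532

0.532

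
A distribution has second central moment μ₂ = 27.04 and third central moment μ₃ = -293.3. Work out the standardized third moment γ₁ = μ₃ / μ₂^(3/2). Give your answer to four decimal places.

σ = √μ₂ = √27.04 = 5.20000
σ³ = μ₂^(3/2) = 140.60800
γ₁ = μ₃/σ³ = -293.3 / 140.60800 ≈ -2.0859

-2.0859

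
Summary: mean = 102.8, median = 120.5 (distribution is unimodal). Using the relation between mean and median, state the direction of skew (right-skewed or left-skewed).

mean − median = 102.8 − 120.5 = -17.7
mean < median ⇒ the longer tail is on the left ⇒ left-skewed (negatively skewed).

left-skewed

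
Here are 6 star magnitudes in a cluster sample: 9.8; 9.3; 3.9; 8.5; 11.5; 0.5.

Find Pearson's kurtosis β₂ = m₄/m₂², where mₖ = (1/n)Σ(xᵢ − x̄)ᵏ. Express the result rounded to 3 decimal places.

2.048

x̄ = 7.2500
Σ(xᵢ − x̄)² = 87.1150 ⇒ m₂ = 14.51917
Σ(xᵢ − x̄)⁴ = 2590.5247 ⇒ m₄ = 431.75412
m₂² = 210.80620
β₂ = m₄/m₂² = 431.75412 / 210.80620 ≈ 2.048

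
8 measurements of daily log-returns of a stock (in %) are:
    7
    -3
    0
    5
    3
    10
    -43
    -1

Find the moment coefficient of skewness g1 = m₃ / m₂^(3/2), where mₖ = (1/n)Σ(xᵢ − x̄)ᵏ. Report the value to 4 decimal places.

-1.9729

x̄ = (7 - 3 + 0 + 5 + 3 + 10 - 43 - 1) / 8 = -2.7500
deviations (xᵢ − x̄): 9.7500, -0.2500, 2.7500, 7.7500, 5.7500, 12.7500, -40.2500, 1.7500
Σ(xᵢ − x̄)² = 1981.5000 ⇒ m₂ = 1981.5000/8 = 247.68750
Σ(xᵢ − x̄)³ = -61526.2500 ⇒ m₃ = -61526.2500/8 = -7690.78125
m₂^(3/2) = 247.68750^(1.5) = 3898.12835
g1 = m₃ / m₂^(3/2) = -7690.78125 / 3898.12835 ≈ -1.9729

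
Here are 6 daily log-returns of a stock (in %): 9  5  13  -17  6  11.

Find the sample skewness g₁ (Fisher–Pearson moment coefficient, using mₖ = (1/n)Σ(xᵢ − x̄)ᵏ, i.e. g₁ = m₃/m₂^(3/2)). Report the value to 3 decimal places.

x̄ = (9 + 5 + 13 - 17 + 6 + 11) / 6 = 4.5000
deviations (xᵢ − x̄): 4.5000, 0.5000, 8.5000, -21.5000, 1.5000, 6.5000
Σ(xᵢ − x̄)² = 599.5000 ⇒ m₂ = 599.5000/6 = 99.91667
Σ(xᵢ − x̄)³ = -8955.0000 ⇒ m₃ = -8955.0000/6 = -1492.50000
m₂^(3/2) = 99.91667^(1.5) = 998.75026
g₁ = m₃ / m₂^(3/2) = -1492.50000 / 998.75026 ≈ -1.494

-1.494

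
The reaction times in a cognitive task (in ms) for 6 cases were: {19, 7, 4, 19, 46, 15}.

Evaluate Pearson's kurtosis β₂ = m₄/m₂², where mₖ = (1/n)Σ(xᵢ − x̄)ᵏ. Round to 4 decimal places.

3.1322

x̄ = 18.3333
Σ(xᵢ − x̄)² = 1111.3333 ⇒ m₂ = 185.22222
Σ(xᵢ − x̄)⁴ = 644734.4444 ⇒ m₄ = 107455.74074
m₂² = 34307.27160
β₂ = m₄/m₂² = 107455.74074 / 34307.27160 ≈ 3.1322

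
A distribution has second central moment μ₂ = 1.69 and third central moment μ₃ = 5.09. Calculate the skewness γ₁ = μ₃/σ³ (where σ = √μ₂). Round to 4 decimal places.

2.3168

σ = √μ₂ = √1.69 = 1.30000
σ³ = μ₂^(3/2) = 2.19700
γ₁ = μ₃/σ³ = 5.09 / 2.19700 ≈ 2.3168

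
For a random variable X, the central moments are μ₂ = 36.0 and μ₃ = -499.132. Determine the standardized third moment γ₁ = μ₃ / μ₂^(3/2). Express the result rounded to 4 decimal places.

σ = √μ₂ = √36.0 = 6.00000
σ³ = μ₂^(3/2) = 216.00000
γ₁ = μ₃/σ³ = -499.132 / 216.00000 ≈ -2.3108

-2.3108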